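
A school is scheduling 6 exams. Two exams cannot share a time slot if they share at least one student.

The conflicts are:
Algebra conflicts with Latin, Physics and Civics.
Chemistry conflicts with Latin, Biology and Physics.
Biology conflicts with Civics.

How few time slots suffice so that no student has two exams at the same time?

The cycle Biology-Civics-Algebra-Latin-Chemistry-Biology has odd length 5, so it cannot be 2-colored; at least 3 time slots are needed.
A valid assignment using 3 time slots: Algebra=1, Chemistry=1, Latin=2, Biology=3, Physics=2, Civics=2. Every pair that conflicts lands in different time slots.

3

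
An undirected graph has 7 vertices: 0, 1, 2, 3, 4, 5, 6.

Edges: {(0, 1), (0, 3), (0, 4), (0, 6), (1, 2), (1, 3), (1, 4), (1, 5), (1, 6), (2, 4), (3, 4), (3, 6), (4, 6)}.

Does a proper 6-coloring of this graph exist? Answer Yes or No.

The chromatic number is 5. 0, 1, 3, 4, 6 are pairwise adjacent (a clique of size 5), so at least 5 colors are needed.
A valid assignment using 5 colors: 0=d, 1=a, 2=c, 3=e, 4=b, 5=b, 6=c.
Since 6 ≥ 5, a proper 6-coloring certainly exists.

Yes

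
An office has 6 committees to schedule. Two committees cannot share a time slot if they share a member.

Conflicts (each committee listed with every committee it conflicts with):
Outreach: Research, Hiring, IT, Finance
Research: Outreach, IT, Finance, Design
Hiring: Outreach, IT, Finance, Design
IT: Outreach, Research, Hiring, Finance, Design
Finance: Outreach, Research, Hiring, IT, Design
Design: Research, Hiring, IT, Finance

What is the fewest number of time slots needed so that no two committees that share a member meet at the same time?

4

Hiring, IT, Finance, Design are mutually in conflict, so at least 4 time slots are needed.
Using 4 time slots: Outreach=4, Research=3, Hiring=3, IT=1, Finance=2, Design=4. Every pair that conflicts lands in different time slots.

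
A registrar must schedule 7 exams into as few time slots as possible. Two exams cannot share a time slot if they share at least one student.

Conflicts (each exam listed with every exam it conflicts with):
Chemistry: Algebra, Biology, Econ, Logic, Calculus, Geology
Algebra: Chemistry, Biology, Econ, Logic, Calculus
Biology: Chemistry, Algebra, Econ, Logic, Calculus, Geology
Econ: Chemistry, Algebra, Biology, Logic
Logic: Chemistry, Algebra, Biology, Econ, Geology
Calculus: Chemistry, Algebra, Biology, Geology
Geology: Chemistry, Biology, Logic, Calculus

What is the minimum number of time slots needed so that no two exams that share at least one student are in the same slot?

5

Chemistry, Algebra, Biology, Econ, Logic are mutually in conflict, so at least 5 time slots are needed.
5 time slots suffice: time slot 1 → {Biology}; time slot 2 → {Chemistry}; time slot 3 → {Algebra, Geology}; time slot 4 → {Logic, Calculus}; time slot 5 → {Econ}. Every pair that conflicts lands in different time slots.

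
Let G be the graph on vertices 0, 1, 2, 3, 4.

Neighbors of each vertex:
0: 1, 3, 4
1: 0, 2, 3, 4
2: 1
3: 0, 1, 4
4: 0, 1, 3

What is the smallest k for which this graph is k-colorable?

4

0, 1, 3, 4 are pairwise adjacent (a clique of size 4), so at least 4 colors are needed.
A valid assignment using 4 colors: 0=b, 1=a, 2=b, 3=c, 4=d. No two adjacent vertices share a color.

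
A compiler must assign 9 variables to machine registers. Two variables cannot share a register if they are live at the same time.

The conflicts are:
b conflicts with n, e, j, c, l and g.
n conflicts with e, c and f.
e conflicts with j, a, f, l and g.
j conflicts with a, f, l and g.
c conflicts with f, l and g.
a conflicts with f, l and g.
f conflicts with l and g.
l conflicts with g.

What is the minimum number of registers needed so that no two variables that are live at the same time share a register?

6

e, j, a, f, l, g pairwise conflict, so at least 6 registers are needed.
6 registers suffice: register 1 → {n, l}; register 2 → {g}; register 3 → {b, f}; register 4 → {e, c}; register 5 → {j}; register 6 → {a}. Every pair that conflicts lands in different registers.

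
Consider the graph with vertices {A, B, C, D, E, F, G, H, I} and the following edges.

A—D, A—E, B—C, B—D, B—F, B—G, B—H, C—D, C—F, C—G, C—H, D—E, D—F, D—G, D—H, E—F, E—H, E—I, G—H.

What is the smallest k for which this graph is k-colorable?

5

B, C, D, G, H form a clique, so at least 5 colors are needed.
5 colors suffice: A=blue, B=yellow, C=green, D=red, E=green, F=blue, G=purple, H=blue, I=red. No two adjacent vertices share a color.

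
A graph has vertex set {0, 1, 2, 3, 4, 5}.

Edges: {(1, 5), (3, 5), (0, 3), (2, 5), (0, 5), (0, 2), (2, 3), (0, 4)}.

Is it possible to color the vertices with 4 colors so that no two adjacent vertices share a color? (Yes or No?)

Yes

The chromatic number is 4. 0, 2, 3, 5 are pairwise adjacent (a clique of size 4), so at least 4 colors are needed.
4 colors suffice: color red → {0, 1}; color blue → {4, 5}; color green → {3}; color yellow → {2}.
That is already a proper 4-coloring.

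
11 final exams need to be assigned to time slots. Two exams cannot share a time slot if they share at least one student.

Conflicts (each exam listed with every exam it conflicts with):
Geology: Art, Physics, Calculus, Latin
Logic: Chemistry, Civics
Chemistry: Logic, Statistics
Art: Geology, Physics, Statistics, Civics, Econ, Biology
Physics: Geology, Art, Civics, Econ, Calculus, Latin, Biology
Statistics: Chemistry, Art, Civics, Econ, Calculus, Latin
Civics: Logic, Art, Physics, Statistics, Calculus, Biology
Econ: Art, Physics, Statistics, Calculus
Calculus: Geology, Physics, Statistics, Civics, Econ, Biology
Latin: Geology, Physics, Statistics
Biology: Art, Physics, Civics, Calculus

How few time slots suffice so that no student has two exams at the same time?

4

Physics, Civics, Calculus, Biology pairwise conflict, so at least 4 time slots are needed.
Using 4 time slots: Geology=3, Logic=1, Chemistry=2, Art=2, Physics=1, Statistics=1, Civics=3, Econ=3, Calculus=2, Latin=2, Biology=4. No two conflicting exams share a time slot.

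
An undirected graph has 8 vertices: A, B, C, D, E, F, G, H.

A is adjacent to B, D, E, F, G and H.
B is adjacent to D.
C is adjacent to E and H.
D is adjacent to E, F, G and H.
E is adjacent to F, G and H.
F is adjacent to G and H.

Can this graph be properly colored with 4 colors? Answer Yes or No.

No

A, D, E, F, H form a clique, so at least 5 colors are needed.
So 4 colors are not enough.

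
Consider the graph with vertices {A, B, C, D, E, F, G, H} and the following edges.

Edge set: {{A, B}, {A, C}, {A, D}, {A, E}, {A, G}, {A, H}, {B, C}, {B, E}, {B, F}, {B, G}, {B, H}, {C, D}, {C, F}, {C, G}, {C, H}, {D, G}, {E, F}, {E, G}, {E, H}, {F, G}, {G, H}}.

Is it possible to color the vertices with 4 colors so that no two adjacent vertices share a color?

No

A, B, C, G, H are mutually adjacent (a clique of size 5), so at least 5 colors are needed.
So 4 colors are not enough.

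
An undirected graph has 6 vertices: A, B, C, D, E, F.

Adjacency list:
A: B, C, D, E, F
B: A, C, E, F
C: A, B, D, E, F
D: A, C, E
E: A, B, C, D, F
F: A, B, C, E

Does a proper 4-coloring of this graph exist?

No

A, B, C, E, F are pairwise adjacent (a clique of size 5), so at least 5 colors are needed.
So 4 colors are not enough.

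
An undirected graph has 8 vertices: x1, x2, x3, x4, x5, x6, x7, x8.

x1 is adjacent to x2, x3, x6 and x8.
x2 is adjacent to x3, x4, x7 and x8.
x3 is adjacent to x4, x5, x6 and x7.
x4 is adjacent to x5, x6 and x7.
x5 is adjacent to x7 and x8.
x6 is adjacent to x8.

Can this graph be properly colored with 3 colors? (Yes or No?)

No

x2, x3, x4, x7 are mutually adjacent (a clique of size 4), so at least 4 colors are needed.
So 3 colors are not enough.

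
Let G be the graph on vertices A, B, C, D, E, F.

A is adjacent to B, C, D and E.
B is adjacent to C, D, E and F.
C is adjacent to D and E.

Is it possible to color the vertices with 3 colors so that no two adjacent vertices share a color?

A, B, C, D form a clique, so at least 4 colors are needed.
So 3 colors are not enough.

No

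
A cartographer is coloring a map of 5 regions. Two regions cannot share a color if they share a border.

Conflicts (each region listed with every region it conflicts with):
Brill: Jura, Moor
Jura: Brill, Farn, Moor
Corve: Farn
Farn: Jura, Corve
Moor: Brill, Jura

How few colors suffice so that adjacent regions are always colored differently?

Brill, Jura, Moor pairwise conflict, so at least 3 colors are needed.
A valid assignment using 3 colors: Brill=3, Jura=1, Corve=1, Farn=2, Moor=2. Every pair that conflicts lands in different colors.

3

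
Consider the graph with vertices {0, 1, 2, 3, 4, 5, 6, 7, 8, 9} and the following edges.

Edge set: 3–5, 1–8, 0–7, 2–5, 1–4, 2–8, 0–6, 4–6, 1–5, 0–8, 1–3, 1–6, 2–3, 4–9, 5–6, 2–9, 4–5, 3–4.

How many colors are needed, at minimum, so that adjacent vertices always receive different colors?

1, 3, 4, 5 form a clique, so at least 4 colors are needed.
4 colors suffice: color red → {0, 2, 4}; color blue → {5, 7, 8, 9}; color green → {1}; color yellow → {3, 6}. Each edge has distinct colors on its endpoints.

4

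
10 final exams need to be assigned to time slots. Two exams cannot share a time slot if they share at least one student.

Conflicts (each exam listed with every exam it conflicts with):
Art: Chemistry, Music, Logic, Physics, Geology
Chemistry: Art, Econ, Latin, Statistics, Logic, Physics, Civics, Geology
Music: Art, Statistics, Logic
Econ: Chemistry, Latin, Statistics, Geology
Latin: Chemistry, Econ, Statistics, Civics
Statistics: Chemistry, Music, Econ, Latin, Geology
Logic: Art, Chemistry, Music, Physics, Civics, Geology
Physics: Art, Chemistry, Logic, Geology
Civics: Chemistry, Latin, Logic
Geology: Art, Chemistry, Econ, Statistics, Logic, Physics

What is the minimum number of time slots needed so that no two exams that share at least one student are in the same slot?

Art, Chemistry, Logic, Physics, Geology all conflict with each other, so at least 5 time slots are needed.
5 time slots suffice: time slot 1 → {Chemistry, Music}; time slot 2 → {Latin, Geology}; time slot 3 → {Statistics, Logic}; time slot 4 → {Art, Econ, Civics}; time slot 5 → {Physics}. Each listed conflict is separated.

5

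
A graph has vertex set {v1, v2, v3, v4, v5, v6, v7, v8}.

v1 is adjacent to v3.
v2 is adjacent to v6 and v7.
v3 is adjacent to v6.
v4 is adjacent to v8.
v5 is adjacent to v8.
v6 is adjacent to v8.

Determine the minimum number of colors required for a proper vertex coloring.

2

v5 and v8 are adjacent, so at least 2 colors are needed.
2 colors suffice: color 1 → {v2, v3, v8}; color 2 → {v1, v4, v5, v6, v7}. No two adjacent vertices share a color.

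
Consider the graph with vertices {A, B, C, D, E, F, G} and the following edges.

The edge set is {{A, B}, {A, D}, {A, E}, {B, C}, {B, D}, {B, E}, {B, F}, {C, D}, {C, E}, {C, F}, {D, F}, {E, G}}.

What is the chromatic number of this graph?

B, C, D, F form a clique, so at least 4 colors are needed.
4 colors suffice: color 1 → {B, G}; color 2 → {D, E}; color 3 → {A, C}; color 4 → {F}. No two adjacent vertices share a color.

4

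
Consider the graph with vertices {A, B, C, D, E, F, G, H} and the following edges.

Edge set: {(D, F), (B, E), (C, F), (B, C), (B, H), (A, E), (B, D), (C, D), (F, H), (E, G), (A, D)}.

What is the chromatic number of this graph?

C, D, F form a triangle, so at least 3 colors are needed.
A valid assignment using 3 colors: A=2, B=2, C=3, D=1, E=1, F=2, G=2, H=1. No two adjacent vertices share a color.

3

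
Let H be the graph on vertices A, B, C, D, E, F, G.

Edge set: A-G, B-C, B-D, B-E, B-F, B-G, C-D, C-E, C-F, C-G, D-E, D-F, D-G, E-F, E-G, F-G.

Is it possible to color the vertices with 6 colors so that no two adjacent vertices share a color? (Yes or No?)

The chromatic number is 6. B, C, D, E, F, G form a clique, so at least 6 colors are needed.
A valid assignment using 6 colors: A=2, B=3, C=2, D=4, E=5, F=6, G=1.
That is already a proper 6-coloring.

Yes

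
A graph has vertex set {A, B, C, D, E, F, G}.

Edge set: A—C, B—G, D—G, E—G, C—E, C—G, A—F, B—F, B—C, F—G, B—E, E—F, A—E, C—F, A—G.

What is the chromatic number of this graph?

A, C, E, F, G form a clique, so at least 5 colors are needed.
5 colors suffice: color red → {G}; color blue → {D, E}; color green → {F}; color yellow → {C}; color purple → {A, B}. Each edge has distinct colors on its endpoints.

5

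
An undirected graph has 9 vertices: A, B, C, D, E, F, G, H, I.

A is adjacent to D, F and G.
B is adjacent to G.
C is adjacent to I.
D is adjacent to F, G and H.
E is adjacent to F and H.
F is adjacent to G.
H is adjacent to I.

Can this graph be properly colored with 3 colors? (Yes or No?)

No

A, D, F, G are mutually adjacent (a clique of size 4), so at least 4 colors are needed.
So 3 colors are not enough.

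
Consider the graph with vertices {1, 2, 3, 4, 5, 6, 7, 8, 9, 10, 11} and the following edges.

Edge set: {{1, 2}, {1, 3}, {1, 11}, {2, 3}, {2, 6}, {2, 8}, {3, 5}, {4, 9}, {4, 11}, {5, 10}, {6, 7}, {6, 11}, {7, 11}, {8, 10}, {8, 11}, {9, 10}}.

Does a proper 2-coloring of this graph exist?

1, 2, 3 form a triangle, so at least 3 colors are needed.
So 2 colors are not enough.

No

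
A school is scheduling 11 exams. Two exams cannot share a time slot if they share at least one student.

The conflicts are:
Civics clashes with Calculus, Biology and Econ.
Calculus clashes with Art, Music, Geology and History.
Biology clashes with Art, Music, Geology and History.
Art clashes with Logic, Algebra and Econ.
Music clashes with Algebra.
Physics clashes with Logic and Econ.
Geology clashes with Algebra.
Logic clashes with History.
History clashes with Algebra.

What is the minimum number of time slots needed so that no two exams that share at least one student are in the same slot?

Biology and Art conflict, so at least 2 time slots are needed.
A valid assignment using 2 time slots: Civics=1, Calculus=2, Biology=2, Art=1, Music=1, Physics=1, Geology=1, Logic=2, History=1, Algebra=2, Econ=2. No two conflicting exams share a time slot.

2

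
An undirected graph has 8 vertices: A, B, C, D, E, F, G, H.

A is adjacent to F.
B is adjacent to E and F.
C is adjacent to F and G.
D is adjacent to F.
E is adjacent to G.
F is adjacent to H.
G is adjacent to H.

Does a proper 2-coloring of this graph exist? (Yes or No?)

No

The cycle G-H-F-B-E-G has odd length 5, so it cannot be 2-colored; at least 3 colors are needed.
So 2 colors are not enough.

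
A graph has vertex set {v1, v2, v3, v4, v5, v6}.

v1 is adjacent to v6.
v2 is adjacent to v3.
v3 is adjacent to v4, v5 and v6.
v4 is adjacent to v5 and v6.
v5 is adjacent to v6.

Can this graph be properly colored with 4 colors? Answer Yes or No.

The chromatic number is 4. v3, v4, v5, v6 are mutually adjacent (a clique of size 4), so at least 4 colors are needed.
4 colors suffice: v1=2, v2=1, v3=2, v4=3, v5=4, v6=1.
That is already a proper 4-coloring.

Yes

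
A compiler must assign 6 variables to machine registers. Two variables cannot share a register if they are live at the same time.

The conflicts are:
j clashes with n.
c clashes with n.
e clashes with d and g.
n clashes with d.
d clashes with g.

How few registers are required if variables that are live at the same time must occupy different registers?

3

e, d, g all conflict with each other, so at least 3 registers are needed.
3 registers suffice: j=2, c=2, e=3, n=1, d=2, g=1. Each listed conflict is separated.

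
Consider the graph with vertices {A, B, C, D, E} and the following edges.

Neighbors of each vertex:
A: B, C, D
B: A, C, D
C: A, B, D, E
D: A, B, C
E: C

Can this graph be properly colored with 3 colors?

A, B, C, D are pairwise adjacent (a clique of size 4), so at least 4 colors are needed.
So 3 colors are not enough.

No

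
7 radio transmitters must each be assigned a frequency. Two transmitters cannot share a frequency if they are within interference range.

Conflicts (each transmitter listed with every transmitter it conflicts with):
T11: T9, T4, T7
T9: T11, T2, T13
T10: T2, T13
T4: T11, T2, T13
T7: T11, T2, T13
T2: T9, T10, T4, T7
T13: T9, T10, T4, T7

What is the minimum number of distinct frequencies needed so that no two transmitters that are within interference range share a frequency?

2

T9 and T13 conflict, so at least 2 frequencies are needed.
2 frequencies suffice: T11=1, T9=2, T10=2, T4=2, T7=2, T2=1, T13=1. Every pair that conflicts lands in different frequencies.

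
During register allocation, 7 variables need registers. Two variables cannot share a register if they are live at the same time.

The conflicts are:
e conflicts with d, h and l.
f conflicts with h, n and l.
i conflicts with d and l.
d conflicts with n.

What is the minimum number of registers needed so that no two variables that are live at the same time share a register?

3

The cycle d-i-l-f-n-d has odd length 5, so it cannot be 2-colored; at least 3 registers are needed.
3 registers suffice: register 1 → {d, h, l}; register 2 → {e, f, i}; register 3 → {n}. No two conflicting variables share a register.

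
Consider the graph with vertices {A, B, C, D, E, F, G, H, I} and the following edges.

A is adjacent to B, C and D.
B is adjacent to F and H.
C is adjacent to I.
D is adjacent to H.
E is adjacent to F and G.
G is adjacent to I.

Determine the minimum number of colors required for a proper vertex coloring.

3

The cycle E-G-I-C-A-B-F-E has odd length 7, so it cannot be 2-colored; at least 3 colors are needed.
3 colors suffice: color red → {B, C, D, E}; color blue → {A, F, H, I}; color green → {G}. No two adjacent vertices share a color.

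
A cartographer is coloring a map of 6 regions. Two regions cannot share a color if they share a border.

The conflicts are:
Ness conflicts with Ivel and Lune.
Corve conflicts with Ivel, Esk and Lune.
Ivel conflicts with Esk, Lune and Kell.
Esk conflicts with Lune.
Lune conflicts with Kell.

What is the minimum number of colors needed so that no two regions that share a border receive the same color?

Corve, Ivel, Esk, Lune pairwise conflict, so at least 4 colors are needed.
A valid assignment using 4 colors: Ness=3, Corve=3, Ivel=2, Esk=4, Lune=1, Kell=3. Every pair that conflicts lands in different colors.

4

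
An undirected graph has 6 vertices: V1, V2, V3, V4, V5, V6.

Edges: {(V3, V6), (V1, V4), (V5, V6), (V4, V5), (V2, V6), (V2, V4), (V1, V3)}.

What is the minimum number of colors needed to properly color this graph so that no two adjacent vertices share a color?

3

The cycle V3-V1-V4-V5-V6-V3 has odd length 5, so it cannot be 2-colored; at least 3 colors are needed.
3 colors suffice: V1=2, V2=2, V3=3, V4=1, V5=2, V6=1. Each edge has distinct colors on its endpoints.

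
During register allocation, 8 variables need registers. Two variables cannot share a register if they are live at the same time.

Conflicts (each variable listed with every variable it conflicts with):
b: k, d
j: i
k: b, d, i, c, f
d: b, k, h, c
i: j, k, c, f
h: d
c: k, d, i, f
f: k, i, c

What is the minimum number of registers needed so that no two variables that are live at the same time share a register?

4

k, i, c, f all conflict with each other, so at least 4 registers are needed.
4 registers suffice: register 1 → {j, k, h}; register 2 → {d, i}; register 3 → {b, c}; register 4 → {f}. No two conflicting variables share a register.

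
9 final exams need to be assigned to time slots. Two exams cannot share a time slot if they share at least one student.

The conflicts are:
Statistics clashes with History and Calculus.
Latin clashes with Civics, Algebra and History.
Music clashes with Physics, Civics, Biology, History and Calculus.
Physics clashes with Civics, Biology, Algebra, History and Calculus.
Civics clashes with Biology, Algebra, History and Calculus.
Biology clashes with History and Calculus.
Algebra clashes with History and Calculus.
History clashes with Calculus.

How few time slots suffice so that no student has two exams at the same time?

6

Music, Physics, Civics, Biology, History, Calculus all conflict with each other, so at least 6 time slots are needed.
6 time slots suffice: Statistics=3, Latin=2, Music=6, Physics=4, Civics=3, Biology=5, Algebra=5, History=1, Calculus=2. Every pair that conflicts lands in different time slots.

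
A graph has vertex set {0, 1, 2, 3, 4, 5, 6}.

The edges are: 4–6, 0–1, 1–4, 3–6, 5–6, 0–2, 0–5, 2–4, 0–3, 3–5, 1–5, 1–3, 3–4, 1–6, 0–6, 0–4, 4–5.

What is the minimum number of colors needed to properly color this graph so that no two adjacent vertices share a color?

0, 1, 3, 4, 5, 6 are mutually adjacent (a clique of size 6), so at least 6 colors are needed.
6 colors suffice: color red → {0}; color blue → {4}; color green → {2, 6}; color yellow → {3}; color purple → {1}; color orange → {5}. Every edge joins two different colors.

6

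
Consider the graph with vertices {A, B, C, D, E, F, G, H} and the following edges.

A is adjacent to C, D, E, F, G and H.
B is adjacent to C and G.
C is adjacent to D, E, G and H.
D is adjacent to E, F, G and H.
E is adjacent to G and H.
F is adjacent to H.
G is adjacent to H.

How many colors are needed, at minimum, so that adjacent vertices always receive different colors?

A, C, D, E, G, H are mutually adjacent (a clique of size 6), so at least 6 colors are needed.
A valid assignment using 6 colors: A=4, B=1, C=3, D=1, E=6, F=3, G=5, H=2. No two adjacent vertices share a color.

6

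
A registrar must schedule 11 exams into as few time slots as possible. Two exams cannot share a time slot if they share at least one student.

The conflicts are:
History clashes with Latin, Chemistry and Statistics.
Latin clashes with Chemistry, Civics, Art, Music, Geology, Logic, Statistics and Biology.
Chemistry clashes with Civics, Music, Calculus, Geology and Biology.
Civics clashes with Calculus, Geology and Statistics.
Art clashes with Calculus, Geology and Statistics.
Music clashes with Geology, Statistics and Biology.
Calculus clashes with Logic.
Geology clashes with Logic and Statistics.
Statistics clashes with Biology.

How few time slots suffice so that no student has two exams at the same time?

4

Latin, Chemistry, Music, Biology all conflict with each other, so at least 4 time slots are needed.
4 time slots suffice: time slot 1 → {Latin, Calculus}; time slot 2 → {Chemistry, Logic, Statistics}; time slot 3 → {History, Geology, Biology}; time slot 4 → {Civics, Art, Music}. Every pair that conflicts lands in different time slots.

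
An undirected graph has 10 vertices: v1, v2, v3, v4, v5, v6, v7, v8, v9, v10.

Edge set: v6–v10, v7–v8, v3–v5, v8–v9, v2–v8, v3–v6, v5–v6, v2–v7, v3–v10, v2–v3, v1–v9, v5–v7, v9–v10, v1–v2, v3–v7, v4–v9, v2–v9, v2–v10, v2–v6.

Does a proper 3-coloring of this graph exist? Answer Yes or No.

v2, v3, v6, v10 form a clique, so at least 4 colors are needed.
So 3 colors are not enough.

No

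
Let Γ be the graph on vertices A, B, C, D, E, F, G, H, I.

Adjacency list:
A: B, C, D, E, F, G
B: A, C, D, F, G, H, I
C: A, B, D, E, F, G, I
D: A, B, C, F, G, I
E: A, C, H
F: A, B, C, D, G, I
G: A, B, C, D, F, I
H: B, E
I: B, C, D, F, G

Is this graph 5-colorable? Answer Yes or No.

A, B, C, D, F, G form a clique, so at least 6 colors are needed.
So 5 colors are not enough.

No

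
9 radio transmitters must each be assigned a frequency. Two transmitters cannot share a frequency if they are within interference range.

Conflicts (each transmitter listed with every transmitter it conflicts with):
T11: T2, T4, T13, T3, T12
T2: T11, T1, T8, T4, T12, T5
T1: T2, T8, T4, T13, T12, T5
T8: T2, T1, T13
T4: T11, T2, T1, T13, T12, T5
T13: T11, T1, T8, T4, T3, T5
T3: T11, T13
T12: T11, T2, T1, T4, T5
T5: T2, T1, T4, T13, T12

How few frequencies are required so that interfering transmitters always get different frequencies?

5

T2, T1, T4, T12, T5 pairwise conflict, so at least 5 frequencies are needed.
5 frequencies suffice: T11=1, T2=2, T1=1, T8=3, T4=3, T13=2, T3=3, T12=4, T5=5. No two conflicting transmitters share a frequency.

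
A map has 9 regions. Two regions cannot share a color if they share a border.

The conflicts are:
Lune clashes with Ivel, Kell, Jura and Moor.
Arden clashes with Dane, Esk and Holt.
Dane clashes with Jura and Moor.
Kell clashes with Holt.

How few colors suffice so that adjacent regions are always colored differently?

Lune and Jura conflict, so at least 2 colors are needed.
2 colors suffice: color 1 → {Lune, Dane, Esk, Holt}; color 2 → {Arden, Ivel, Kell, Jura, Moor}. Every pair that conflicts lands in different colors.

2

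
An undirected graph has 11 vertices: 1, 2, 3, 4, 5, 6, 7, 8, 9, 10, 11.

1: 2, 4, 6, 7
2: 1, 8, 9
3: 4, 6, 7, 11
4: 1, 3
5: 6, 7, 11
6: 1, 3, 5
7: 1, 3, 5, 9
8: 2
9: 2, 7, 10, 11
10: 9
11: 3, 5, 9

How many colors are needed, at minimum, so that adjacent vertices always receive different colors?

1 and 4 are adjacent, so at least 2 colors are needed.
2 colors suffice: color red → {2, 4, 6, 7, 10, 11}; color blue → {1, 3, 5, 8, 9}. Each edge has distinct colors on its endpoints.

2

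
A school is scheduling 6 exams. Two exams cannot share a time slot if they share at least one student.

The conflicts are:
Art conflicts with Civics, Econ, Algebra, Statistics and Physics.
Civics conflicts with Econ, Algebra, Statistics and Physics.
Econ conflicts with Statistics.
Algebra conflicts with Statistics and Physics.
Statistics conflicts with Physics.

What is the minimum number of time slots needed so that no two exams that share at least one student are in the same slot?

5

Art, Civics, Algebra, Statistics, Physics are mutually in conflict, so at least 5 time slots are needed.
5 time slots suffice: time slot 1 → {Civics}; time slot 2 → {Art}; time slot 3 → {Statistics}; time slot 4 → {Econ, Physics}; time slot 5 → {Algebra}. Every pair that conflicts lands in different time slots.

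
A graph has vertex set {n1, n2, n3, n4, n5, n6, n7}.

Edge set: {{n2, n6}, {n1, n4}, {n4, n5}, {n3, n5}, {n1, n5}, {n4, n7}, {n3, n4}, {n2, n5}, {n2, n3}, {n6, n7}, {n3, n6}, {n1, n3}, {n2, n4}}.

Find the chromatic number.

n1, n3, n4, n5 are mutually adjacent (a clique of size 4), so at least 4 colors are needed.
A valid assignment using 4 colors: n1=yellow, n2=yellow, n3=blue, n4=red, n5=green, n6=red, n7=blue. No two adjacent vertices share a color.

4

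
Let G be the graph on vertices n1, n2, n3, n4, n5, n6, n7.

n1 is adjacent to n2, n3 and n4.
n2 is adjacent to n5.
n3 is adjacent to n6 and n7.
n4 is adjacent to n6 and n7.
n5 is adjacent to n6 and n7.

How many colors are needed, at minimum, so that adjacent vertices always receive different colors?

The cycle n2-n5-n7-n4-n1-n2 has odd length 5, so it cannot be 2-colored; at least 3 colors are needed.
3 colors suffice: color 1 → {n1, n6, n7}; color 2 → {n3, n4, n5}; color 3 → {n2}. Every edge joins two different colors.

3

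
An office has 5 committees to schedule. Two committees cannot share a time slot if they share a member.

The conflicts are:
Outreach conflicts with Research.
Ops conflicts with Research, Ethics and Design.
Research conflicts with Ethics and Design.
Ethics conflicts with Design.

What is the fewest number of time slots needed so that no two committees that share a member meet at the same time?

Ops, Research, Ethics, Design are mutually in conflict, so at least 4 time slots are needed.
4 time slots suffice: time slot 1 → {Research}; time slot 2 → {Outreach, Ops}; time slot 3 → {Ethics}; time slot 4 → {Design}. Every pair that conflicts lands in different time slots.

4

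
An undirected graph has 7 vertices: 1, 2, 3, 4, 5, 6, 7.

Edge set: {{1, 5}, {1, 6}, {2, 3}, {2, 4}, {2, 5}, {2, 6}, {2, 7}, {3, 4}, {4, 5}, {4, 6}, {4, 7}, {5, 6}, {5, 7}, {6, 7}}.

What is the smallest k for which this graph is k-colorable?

5

2, 4, 5, 6, 7 are pairwise adjacent (a clique of size 5), so at least 5 colors are needed.
5 colors suffice: color red → {1, 2}; color blue → {4}; color green → {3, 5}; color yellow → {6}; color purple → {7}. Every edge joins two different colors.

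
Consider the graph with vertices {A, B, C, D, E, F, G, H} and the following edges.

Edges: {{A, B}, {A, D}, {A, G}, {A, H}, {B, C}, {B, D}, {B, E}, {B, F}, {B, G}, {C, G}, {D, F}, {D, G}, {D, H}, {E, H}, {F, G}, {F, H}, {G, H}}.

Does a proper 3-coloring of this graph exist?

No

A, B, D, G form a clique, so at least 4 colors are needed.
So 3 colors are not enough.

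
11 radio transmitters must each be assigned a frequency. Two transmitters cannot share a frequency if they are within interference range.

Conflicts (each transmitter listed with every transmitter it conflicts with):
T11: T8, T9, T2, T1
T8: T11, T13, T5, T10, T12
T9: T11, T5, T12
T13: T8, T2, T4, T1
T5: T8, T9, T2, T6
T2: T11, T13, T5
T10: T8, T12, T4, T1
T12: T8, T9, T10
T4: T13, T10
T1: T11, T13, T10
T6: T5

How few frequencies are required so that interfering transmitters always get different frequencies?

T8, T10, T12 are mutually in conflict, so at least 3 frequencies are needed.
3 frequencies suffice: frequency 1 → {T8, T9, T2, T4, T1, T6}; frequency 2 → {T11, T13, T5, T10}; frequency 3 → {T12}. No two conflicting transmitters share a frequency.

3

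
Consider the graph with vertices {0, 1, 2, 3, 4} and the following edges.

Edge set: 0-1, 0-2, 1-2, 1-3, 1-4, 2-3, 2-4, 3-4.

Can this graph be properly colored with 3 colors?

1, 2, 3, 4 are mutually adjacent (a clique of size 4), so at least 4 colors are needed.
So 3 colors are not enough.

No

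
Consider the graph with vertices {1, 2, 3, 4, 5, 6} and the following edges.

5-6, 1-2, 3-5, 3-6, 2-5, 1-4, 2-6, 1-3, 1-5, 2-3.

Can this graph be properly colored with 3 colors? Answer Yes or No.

2, 3, 5, 6 are mutually adjacent (a clique of size 4), so at least 4 colors are needed.
So 3 colors are not enough.

No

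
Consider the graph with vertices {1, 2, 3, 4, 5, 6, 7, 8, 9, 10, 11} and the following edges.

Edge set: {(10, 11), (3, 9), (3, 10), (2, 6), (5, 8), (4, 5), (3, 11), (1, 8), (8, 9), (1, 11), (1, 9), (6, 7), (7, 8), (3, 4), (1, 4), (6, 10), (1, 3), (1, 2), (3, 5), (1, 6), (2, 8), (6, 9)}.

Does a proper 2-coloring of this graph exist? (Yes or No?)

1, 8, 9 are mutually adjacent, so at least 3 colors are needed.
So 2 colors are not enough.

No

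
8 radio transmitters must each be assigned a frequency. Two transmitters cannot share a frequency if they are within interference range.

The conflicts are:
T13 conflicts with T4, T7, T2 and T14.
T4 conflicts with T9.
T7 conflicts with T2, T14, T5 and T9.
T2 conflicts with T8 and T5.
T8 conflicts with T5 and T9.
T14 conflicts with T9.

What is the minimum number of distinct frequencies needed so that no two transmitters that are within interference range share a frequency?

T7, T14, T9 all conflict with each other, so at least 3 frequencies are needed.
3 frequencies suffice: T13=2, T4=1, T7=1, T2=3, T8=1, T14=3, T5=2, T9=2. Each listed conflict is separated.

3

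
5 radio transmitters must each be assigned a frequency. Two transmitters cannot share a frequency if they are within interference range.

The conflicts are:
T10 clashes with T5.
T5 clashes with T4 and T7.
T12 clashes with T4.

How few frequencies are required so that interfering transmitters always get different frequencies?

T12 and T4 conflict, so at least 2 frequencies are needed.
2 frequencies suffice: T10=2, T5=1, T12=1, T4=2, T7=2. No two conflicting transmitters share a frequency.

2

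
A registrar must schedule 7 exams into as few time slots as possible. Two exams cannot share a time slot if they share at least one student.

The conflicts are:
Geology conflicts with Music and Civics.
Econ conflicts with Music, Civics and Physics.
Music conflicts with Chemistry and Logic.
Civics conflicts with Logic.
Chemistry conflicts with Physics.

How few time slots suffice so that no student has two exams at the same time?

2

Econ and Physics conflict, so at least 2 time slots are needed.
2 time slots suffice: time slot 1 → {Music, Civics, Physics}; time slot 2 → {Geology, Econ, Chemistry, Logic}. Each listed conflict is separated.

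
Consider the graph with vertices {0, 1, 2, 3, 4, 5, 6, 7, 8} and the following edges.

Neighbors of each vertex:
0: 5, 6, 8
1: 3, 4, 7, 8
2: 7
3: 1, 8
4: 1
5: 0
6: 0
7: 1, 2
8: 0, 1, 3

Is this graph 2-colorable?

1, 3, 8 form a triangle, so at least 3 colors are needed.
So 2 colors are not enough.

No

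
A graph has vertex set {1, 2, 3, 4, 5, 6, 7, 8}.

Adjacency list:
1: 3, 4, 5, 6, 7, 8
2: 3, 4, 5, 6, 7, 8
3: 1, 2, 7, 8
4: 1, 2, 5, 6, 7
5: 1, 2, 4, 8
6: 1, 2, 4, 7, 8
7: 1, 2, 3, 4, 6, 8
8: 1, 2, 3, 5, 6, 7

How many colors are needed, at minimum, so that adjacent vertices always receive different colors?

4

2, 6, 7, 8 form a clique, so at least 4 colors are needed.
4 colors suffice: color a → {1, 2}; color b → {5, 7}; color c → {4, 8}; color d → {3, 6}. Each edge has distinct colors on its endpoints.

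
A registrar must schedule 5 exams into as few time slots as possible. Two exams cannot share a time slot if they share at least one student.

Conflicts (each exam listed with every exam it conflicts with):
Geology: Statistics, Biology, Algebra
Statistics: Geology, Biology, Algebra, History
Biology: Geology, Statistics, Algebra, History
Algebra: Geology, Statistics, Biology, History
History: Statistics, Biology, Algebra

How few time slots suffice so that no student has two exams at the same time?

Geology, Statistics, Biology, Algebra pairwise conflict, so at least 4 time slots are needed.
A valid assignment using 4 time slots: Geology=4, Statistics=2, Biology=1, Algebra=3, History=4. No two conflicting exams share a time slot.

4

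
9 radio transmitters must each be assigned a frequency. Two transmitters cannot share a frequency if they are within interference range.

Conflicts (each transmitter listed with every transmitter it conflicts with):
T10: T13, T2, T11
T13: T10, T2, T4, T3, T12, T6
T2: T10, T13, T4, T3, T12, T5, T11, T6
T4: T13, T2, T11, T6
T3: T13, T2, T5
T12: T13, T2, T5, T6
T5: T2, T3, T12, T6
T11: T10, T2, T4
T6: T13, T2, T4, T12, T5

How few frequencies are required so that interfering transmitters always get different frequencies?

T2, T12, T5, T6 pairwise conflict, so at least 4 frequencies are needed.
Using 4 frequencies: T10=3, T13=2, T2=1, T4=4, T3=3, T12=4, T5=2, T11=2, T6=3. Every pair that conflicts lands in different frequencies.

4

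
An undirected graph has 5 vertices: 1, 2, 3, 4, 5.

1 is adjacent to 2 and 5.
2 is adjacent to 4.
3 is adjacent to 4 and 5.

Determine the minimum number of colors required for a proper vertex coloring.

The cycle 2-1-5-3-4-2 has odd length 5, so it cannot be 2-colored; at least 3 colors are needed.
3 colors suffice: color red → {2, 5}; color blue → {1, 3}; color green → {4}. Each edge has distinct colors on its endpoints.

3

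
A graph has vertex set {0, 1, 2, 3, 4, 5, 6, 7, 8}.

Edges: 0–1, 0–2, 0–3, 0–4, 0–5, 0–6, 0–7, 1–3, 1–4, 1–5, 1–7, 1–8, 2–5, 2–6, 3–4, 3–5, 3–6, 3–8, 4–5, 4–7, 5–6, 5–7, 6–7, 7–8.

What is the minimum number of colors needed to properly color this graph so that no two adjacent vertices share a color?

0, 1, 4, 5, 7 form a clique, so at least 5 colors are needed.
A valid assignment using 5 colors: 0=a, 1=c, 2=d, 3=d, 4=e, 5=b, 6=c, 7=d, 8=a. No two adjacent vertices share a color.

5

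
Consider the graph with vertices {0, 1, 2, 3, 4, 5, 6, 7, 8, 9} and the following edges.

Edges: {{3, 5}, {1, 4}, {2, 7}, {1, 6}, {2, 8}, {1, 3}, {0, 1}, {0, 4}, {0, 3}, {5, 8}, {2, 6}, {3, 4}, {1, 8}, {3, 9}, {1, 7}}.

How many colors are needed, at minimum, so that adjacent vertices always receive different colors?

0, 1, 3, 4 form a clique, so at least 4 colors are needed.
A valid assignment using 4 colors: 0=yellow, 1=red, 2=red, 3=blue, 4=green, 5=red, 6=blue, 7=blue, 8=blue, 9=red. No two adjacent vertices share a color.

4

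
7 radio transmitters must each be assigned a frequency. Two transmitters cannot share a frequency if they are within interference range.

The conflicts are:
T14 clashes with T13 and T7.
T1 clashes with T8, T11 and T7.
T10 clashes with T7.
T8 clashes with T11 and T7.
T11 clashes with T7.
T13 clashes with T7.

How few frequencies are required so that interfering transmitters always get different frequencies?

4

T1, T8, T11, T7 all conflict with each other, so at least 4 frequencies are needed.
4 frequencies suffice: T14=3, T1=4, T10=2, T8=2, T11=3, T13=2, T7=1. Every pair that conflicts lands in different frequencies.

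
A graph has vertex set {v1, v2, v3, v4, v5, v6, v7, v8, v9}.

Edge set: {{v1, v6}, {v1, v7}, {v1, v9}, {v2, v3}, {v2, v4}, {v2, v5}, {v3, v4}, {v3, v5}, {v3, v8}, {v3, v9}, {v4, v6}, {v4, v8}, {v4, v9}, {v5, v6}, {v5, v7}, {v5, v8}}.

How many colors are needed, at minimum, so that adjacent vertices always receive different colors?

3

v2, v3, v5 are mutually adjacent, so at least 3 colors are needed.
3 colors suffice: color 1 → {v1, v4, v5}; color 2 → {v3, v6, v7}; color 3 → {v2, v8, v9}. Every edge joins two different colors.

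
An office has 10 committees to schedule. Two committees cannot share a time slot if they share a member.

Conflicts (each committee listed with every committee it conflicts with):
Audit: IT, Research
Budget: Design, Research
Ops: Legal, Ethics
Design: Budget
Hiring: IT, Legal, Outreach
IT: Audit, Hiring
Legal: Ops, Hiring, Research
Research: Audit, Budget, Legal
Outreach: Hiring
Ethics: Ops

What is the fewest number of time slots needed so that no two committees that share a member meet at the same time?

The cycle Legal-Research-Audit-IT-Hiring-Legal has odd length 5, so it cannot be 2-colored; at least 3 time slots are needed.
3 time slots suffice: time slot 1 → {Audit, Budget, Legal, Outreach, Ethics}; time slot 2 → {Ops, Design, Hiring, Research}; time slot 3 → {IT}. No two conflicting committees share a time slot.

3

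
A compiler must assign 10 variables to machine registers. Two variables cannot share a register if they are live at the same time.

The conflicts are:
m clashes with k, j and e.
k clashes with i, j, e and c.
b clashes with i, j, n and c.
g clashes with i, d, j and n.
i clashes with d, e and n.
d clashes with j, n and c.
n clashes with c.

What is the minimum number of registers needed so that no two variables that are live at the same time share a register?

g, i, d, n are mutually in conflict, so at least 4 registers are needed.
4 registers suffice: register 1 → {i, j, c}; register 2 → {k, n}; register 3 → {b, d, e}; register 4 → {m, g}. Each listed conflict is separated.

4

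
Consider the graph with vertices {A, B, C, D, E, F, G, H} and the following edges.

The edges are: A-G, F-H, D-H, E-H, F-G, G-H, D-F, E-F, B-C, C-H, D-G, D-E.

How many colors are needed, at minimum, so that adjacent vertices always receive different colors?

4

D, E, F, H are pairwise adjacent (a clique of size 4), so at least 4 colors are needed.
One proper 4-coloring: A=1, B=1, C=2, D=2, E=4, F=3, G=4, H=1. No two adjacent vertices share a color.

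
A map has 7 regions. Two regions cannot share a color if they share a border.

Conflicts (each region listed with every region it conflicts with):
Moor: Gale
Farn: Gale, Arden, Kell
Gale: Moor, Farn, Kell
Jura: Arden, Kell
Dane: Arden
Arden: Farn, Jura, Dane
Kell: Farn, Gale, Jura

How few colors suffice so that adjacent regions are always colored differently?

3

Farn, Gale, Kell all conflict with each other, so at least 3 colors are needed.
One proper 3-coloring: Moor=1, Farn=3, Gale=2, Jura=2, Dane=2, Arden=1, Kell=1. No two conflicting regions share a color.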